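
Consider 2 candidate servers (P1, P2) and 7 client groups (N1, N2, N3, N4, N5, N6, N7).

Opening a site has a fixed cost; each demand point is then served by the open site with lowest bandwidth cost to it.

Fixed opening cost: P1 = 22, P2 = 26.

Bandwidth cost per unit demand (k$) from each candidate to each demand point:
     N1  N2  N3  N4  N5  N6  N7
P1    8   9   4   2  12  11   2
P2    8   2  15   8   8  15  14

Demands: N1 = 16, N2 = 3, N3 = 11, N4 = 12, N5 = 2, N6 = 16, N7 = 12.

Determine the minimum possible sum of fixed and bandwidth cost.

466

Open {P1, P2}: assign each demand point to its cheapest open site.
  N1→P1 16×8=128, N2→P2 3×2=6, N3→P1 11×4=44, N4→P1 12×2=24, N5→P2 2×8=16, N6→P1 16×11=176, N7→P1 12×2=24
  bandwidth cost 418, fixed 48 → total 466.
Compare {P1}: bandwidth cost 447 + fixed 22 = 469.
Compare {P2}: bandwidth cost 819 + fixed 26 = 845.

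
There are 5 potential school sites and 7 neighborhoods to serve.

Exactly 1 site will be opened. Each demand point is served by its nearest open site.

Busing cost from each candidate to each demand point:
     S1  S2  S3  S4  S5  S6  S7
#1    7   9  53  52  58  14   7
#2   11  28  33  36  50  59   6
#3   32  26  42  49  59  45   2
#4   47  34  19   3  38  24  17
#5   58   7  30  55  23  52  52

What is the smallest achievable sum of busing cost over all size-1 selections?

Open {#4}.
  S1→#4 47, S2→#4 34, S3→#4 19, S4→#4 3, S5→#4 38, S6→#4 24, S7→#4 17  ⇒ total 182.
Compare {#1}: total 200.
Compare {#2}: total 223.
No size-1 selection does better; minimum is 182.

182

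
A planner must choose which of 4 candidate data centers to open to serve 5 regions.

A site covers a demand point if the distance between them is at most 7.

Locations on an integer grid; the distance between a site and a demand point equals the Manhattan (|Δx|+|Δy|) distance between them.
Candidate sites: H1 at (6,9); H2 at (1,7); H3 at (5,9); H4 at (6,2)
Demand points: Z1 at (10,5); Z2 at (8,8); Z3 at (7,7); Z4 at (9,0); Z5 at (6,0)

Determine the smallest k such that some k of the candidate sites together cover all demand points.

Coverage sets (demand points within 7 of each site):
  H1: {Z2, Z3}
  H2: {Z3}
  H3: {Z2, Z3}
  H4: {Z1, Z3, Z4, Z5}
No single site covers all 5 demand points.
But {H1, H4} covers everything, so the minimum is 2.

2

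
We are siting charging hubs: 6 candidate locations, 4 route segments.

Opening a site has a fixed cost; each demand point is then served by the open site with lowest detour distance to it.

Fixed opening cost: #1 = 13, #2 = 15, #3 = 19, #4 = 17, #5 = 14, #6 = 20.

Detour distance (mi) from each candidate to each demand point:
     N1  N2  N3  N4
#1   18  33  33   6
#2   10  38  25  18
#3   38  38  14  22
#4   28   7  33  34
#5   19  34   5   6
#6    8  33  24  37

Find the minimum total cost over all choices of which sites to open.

Open {#4, #5}: assign each demand point to its cheapest open site.
  N1→#5 19, N2→#4 7, N3→#5 5, N4→#5 6
  detour distance 37, fixed 31 → total 68.
Compare {#2, #4, #5}: detour distance 28 + fixed 46 = 74.
Compare {#4, #5, #6}: detour distance 26 + fixed 51 = 77.
Compare {#5}: detour distance 64 + fixed 14 = 78.
All other subsets cost ≥ 74. Minimum total cost: 68.

68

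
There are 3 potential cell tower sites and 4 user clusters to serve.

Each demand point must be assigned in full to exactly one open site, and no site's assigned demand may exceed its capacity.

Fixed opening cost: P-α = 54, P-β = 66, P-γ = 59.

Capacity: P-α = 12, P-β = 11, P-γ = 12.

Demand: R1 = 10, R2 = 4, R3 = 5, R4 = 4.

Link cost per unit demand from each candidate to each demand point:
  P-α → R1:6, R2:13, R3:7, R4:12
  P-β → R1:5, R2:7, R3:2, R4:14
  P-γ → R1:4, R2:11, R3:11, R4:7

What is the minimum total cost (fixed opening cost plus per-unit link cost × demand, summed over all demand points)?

Open {P-α, P-β, P-γ}; cheapest assignment that respects the capacities:
  P-α (cap 12, load 4): R4 — cost 4×12 = 48
  P-β (cap 11, load 9): R2, R3 — cost 4×7 + 5×2 = 38
  P-γ (cap 12, load 10): R1 — cost 10×4 = 40
  Shipping 126, fixed 179 → total 305.
  Any other capacity-feasible assignment to {P-α, P-β, P-γ} ships for at least 126.
Total demand is 23; every other set of sites either has combined capacity below 23 or cannot fit the demands without splitting one across sites, so {P-α, P-β, P-γ} is the only feasible choice of open sites. Minimum: 305.

305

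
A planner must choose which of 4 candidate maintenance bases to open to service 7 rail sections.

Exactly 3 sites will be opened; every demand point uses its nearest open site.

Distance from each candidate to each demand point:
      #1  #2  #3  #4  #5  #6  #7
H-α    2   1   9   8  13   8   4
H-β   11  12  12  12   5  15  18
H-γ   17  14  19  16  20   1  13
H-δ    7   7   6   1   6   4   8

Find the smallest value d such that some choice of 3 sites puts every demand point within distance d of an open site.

Open {H-α, H-β, H-δ}.
  Farthest demand point is #3 at distance 6 (to H-δ); all others are ≤ 6.
With {H-α, H-γ, H-δ} the worst case is 6.
With {H-β, H-γ, H-δ} the worst case is 8.
No size-3 selection achieves below 6.

6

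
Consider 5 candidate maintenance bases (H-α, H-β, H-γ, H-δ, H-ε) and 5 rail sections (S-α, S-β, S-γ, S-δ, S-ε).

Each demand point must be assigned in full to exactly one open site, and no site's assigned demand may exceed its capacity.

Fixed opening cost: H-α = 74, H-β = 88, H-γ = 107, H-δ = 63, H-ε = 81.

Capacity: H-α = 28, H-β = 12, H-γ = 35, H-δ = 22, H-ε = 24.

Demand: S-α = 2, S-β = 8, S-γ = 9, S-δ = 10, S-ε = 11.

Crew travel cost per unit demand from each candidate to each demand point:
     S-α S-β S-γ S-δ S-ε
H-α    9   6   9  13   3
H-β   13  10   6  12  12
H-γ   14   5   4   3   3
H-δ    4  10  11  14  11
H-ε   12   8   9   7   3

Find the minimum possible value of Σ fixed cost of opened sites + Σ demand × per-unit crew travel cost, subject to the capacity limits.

338

Open {H-α, H-γ}; cheapest assignment that respects the capacities:
  H-α (cap 28, load 13): S-α, S-ε — cost 2×9 + 11×3 = 51
  H-γ (cap 35, load 27): S-β, S-γ, S-δ — cost 8×5 + 9×4 + 10×3 = 106
  Shipping 157, fixed 181 → total 338.
  Any other capacity-feasible assignment to {H-α, H-γ} ships for at least 157.
Compare {H-γ, H-ε}: its best feasible assignment gives total 351.
Compare {H-γ, H-δ}: its best feasible assignment gives total 357.
Every other set of open sites that can feasibly serve all demand totals ≥ 351 even under its best assignment. Minimum: 338.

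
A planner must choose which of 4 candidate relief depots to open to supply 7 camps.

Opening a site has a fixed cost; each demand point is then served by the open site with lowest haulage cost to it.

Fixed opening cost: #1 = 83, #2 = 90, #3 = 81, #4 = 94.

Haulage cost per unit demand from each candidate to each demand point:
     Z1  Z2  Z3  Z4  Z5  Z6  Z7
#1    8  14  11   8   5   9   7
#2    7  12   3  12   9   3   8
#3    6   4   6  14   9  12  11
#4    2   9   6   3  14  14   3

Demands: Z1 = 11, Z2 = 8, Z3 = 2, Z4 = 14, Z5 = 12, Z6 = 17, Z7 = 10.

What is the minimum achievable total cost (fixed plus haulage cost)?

Open {#2, #4}: assign each demand point to its cheapest open site.
  Z1→#4 11×2=22, Z2→#4 8×9=72, Z3→#2 2×3=6, Z4→#4 14×3=42, Z5→#2 12×9=108, Z6→#2 17×3=51, Z7→#4 10×3=30
  haulage cost 331, fixed 184 → total 515.
Compare {#1, #2, #4}: haulage cost 283 + fixed 267 = 550.
Compare {#2, #3, #4}: haulage cost 291 + fixed 265 = 556.
Compare {#1, #4}: haulage cost 391 + fixed 177 = 568.
All other subsets cost ≥ 550. Minimum total cost: 515.

515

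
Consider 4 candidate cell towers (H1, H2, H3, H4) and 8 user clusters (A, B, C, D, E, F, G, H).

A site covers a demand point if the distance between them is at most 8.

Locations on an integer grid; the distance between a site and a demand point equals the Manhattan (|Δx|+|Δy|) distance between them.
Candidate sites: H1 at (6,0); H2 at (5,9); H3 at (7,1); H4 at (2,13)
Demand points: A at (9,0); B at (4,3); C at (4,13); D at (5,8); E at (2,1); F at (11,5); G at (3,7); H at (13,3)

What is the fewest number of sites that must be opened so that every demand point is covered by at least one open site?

2

Coverage sets (demand points within 8 of each site):
  H1: {A, B, E}
  H2: {B, C, D, G}
  H3: {A, B, E, F, H}
  H4: {C, D, G}
No single site covers all 8 demand points.
But {H2, H3} covers everything, so the minimum is 2.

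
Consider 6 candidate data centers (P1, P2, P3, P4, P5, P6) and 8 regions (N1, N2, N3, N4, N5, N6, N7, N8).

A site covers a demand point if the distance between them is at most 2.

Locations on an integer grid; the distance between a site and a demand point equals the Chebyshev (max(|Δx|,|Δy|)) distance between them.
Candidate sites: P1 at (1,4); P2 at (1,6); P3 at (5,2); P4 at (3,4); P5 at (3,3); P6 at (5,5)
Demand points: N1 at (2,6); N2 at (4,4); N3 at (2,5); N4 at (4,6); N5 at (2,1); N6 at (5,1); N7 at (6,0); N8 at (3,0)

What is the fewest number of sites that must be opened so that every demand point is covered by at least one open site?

Coverage sets (demand points within 2 of each site):
  P1: {N1, N3}
  P2: {N1, N3}
  P3: {N2, N6, N7, N8}
  P4: {N1, N2, N3, N4}
  P5: {N2, N3, N5, N6}
  P6: {N2, N4}
No 2 sites suffice: every size-2 union leaves at least one demand point uncovered.
But {P3, P4, P5} covers everything, so the minimum is 3.

3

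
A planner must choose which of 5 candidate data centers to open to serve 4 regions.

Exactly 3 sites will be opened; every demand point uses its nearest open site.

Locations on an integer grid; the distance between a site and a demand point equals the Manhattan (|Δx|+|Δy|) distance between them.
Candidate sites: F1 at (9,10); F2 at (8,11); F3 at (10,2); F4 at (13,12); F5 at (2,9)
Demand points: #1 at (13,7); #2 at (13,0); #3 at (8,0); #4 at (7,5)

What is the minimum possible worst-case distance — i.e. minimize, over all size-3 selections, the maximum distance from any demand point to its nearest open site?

Open {F1, F3, F4}.
  Farthest demand point is #4 at distance 6 (to F3); all others are ≤ 6.
With {F2, F3, F4} the worst case is 6.
With {F3, F4, F5} the worst case is 6.
No size-3 selection achieves below 6.

6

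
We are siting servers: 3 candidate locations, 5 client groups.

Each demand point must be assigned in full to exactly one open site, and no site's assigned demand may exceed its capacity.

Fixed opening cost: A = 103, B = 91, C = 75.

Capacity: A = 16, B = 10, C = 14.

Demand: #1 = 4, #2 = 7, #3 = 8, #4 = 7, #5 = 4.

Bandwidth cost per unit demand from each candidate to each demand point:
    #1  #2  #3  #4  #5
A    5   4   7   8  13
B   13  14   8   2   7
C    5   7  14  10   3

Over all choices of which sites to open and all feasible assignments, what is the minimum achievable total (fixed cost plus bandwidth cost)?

399

Open {A, B, C}; cheapest assignment that respects the capacities:
  A (cap 16, load 15): #2, #3 — cost 7×4 + 8×7 = 84
  B (cap 10, load 7): #4 — cost 7×2 = 14
  C (cap 14, load 8): #1, #5 — cost 4×5 + 4×3 = 32
  Shipping 130, fixed 269 → total 399.
  Any other capacity-feasible assignment to {A, B, C} ships for at least 130.
Compare {A, C}: its best feasible assignment gives total 425.
Every other set of open sites that can feasibly serve all demand totals ≥ 425 even under its best assignment. Minimum: 399.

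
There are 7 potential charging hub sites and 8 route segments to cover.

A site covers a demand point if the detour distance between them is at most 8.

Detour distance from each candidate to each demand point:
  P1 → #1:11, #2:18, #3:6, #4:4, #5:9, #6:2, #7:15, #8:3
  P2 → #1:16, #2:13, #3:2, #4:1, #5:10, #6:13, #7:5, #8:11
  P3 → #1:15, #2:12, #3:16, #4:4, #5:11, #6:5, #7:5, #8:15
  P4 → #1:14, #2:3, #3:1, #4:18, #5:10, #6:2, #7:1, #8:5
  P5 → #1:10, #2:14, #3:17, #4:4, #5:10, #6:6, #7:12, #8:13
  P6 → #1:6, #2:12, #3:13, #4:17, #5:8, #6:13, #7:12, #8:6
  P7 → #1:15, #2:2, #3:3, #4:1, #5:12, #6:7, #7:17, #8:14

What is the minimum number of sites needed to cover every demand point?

3

Coverage sets (demand points within 8 of each site):
  P1: {#3, #4, #6, #8}
  P2: {#3, #4, #7}
  P3: {#4, #6, #7}
  P4: {#2, #3, #6, #7, #8}
  P5: {#4, #6}
  P6: {#1, #5, #8}
  P7: {#2, #3, #4, #6}
No 2 sites suffice: every size-2 union leaves at least one demand point uncovered.
But {P1, P4, P6} covers everything, so the minimum is 3.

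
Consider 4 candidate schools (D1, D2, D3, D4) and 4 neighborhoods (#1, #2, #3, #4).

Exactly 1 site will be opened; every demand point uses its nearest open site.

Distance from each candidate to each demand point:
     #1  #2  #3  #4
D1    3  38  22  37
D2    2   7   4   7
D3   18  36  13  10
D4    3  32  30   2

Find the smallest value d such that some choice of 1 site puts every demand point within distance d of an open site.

Open {D2}.
  Farthest demand point is #2 at distance 7 (to D2); all others are ≤ 7.
With {D4} the worst case is 32.
With {D3} the worst case is 36.
No size-1 selection achieves below 7.

7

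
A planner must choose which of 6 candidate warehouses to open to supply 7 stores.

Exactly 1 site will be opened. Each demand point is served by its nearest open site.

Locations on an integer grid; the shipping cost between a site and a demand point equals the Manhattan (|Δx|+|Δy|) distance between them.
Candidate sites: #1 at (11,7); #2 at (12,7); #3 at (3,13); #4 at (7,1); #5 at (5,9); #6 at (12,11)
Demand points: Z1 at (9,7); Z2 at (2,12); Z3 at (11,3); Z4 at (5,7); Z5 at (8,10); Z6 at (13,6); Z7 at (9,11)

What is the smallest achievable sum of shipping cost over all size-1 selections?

41

Open {#1}.
  Z1→#1 2, Z2→#1 14, Z3→#1 4, Z4→#1 6, Z5→#1 6, Z6→#1 3, Z7→#1 6  ⇒ total 41.
Compare {#2}: total 46.
Compare {#5}: total 47.
No size-1 selection does better; minimum is 41.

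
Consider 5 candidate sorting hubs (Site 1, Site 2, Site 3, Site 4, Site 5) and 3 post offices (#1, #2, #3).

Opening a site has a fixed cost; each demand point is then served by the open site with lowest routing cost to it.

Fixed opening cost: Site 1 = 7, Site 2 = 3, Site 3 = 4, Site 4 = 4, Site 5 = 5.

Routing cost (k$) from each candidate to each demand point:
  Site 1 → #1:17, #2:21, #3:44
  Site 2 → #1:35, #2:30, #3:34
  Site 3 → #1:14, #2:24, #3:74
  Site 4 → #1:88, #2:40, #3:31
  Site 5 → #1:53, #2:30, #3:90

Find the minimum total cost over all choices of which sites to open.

Open {Site 3, Site 4}: assign each demand point to its cheapest open site.
  #1→Site 3 14, #2→Site 3 24, #3→Site 4 31
  routing cost 69, fixed 8 → total 77.
Compare {Site 2, Site 3}: routing cost 72 + fixed 7 = 79.
Compare {Site 1, Site 4}: routing cost 69 + fixed 11 = 80.
Compare {Site 2, Site 3, Site 4}: routing cost 69 + fixed 11 = 80.
All other subsets cost ≥ 79. Minimum total cost: 77.

77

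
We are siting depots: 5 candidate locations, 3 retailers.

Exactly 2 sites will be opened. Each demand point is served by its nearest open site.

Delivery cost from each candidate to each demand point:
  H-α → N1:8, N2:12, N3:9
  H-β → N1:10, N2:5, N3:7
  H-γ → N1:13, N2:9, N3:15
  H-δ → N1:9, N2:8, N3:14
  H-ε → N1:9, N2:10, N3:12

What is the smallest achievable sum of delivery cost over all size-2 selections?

Open {H-α, H-β}.
  N1→H-α 8, N2→H-β 5, N3→H-β 7  ⇒ total 20.
Compare {H-β, H-δ}: total 21.
Compare {H-β, H-ε}: total 21.
No size-2 selection does better; minimum is 20.

20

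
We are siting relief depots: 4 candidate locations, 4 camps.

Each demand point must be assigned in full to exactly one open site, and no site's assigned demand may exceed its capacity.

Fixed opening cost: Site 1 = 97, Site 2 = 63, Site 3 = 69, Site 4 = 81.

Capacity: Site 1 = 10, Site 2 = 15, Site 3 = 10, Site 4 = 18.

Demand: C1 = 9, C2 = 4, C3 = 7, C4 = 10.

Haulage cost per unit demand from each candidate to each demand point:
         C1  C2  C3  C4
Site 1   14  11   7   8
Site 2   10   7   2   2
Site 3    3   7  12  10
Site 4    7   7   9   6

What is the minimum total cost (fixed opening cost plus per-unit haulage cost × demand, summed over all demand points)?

318

Open {Site 2, Site 4}; cheapest assignment that respects the capacities:
  Site 2 (cap 15, load 14): C2, C4 — cost 4×7 + 10×2 = 48
  Site 4 (cap 18, load 16): C1, C3 — cost 9×7 + 7×9 = 126
  Shipping 174, fixed 144 → total 318.
  Any other capacity-feasible assignment to {Site 2, Site 4} ships for at least 174.
Compare {Site 2, Site 3, Site 4}: its best feasible assignment gives total 342.
Compare {Site 1, Site 2, Site 3}: its best feasible assignment gives total 353.
Every other set of open sites that can feasibly serve all demand totals ≥ 342 even under its best assignment. Minimum: 318.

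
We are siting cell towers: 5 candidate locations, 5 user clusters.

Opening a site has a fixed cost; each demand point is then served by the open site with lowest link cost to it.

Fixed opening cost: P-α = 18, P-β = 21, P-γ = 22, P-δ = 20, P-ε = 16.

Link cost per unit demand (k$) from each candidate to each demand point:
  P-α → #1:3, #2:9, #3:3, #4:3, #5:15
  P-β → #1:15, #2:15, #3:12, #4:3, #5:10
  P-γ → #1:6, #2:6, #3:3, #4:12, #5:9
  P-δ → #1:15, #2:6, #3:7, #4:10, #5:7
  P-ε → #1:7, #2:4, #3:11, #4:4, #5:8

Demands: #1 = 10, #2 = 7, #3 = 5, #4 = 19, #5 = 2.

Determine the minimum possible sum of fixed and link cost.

Open {P-α, P-ε}: assign each demand point to its cheapest open site.
  #1→P-α 10×3=30, #2→P-ε 7×4=28, #3→P-α 5×3=15, #4→P-α 19×3=57, #5→P-ε 2×8=16
  link cost 146, fixed 34 → total 180.
Compare {P-α, P-δ}: link cost 158 + fixed 38 = 196.
Compare {P-α, P-δ, P-ε}: link cost 144 + fixed 54 = 198.
Compare {P-α, P-β, P-ε}: link cost 146 + fixed 55 = 201.
All other subsets cost ≥ 196. Minimum total cost: 180.

180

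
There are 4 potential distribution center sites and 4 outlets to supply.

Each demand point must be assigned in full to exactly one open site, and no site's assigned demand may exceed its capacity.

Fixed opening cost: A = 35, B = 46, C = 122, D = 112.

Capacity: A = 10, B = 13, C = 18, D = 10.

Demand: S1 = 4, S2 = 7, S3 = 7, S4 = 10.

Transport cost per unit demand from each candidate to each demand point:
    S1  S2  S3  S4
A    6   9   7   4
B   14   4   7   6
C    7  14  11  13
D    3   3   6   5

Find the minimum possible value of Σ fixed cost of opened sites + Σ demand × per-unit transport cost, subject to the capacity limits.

359

Open {A, B, D}; cheapest assignment that respects the capacities:
  A (cap 10, load 10): S4 — cost 10×4 = 40
  B (cap 13, load 11): S1, S3 — cost 4×14 + 7×7 = 105
  D (cap 10, load 7): S2 — cost 7×3 = 21
  Shipping 166, fixed 193 → total 359.
  Any other capacity-feasible assignment to {A, B, D} ships for at least 166.
Compare {A, B, C}: its best feasible assignment gives total 376.
Compare {A, C}: its best feasible assignment gives total 400.
Every other set of open sites that can feasibly serve all demand totals ≥ 376 even under its best assignment. Minimum: 359.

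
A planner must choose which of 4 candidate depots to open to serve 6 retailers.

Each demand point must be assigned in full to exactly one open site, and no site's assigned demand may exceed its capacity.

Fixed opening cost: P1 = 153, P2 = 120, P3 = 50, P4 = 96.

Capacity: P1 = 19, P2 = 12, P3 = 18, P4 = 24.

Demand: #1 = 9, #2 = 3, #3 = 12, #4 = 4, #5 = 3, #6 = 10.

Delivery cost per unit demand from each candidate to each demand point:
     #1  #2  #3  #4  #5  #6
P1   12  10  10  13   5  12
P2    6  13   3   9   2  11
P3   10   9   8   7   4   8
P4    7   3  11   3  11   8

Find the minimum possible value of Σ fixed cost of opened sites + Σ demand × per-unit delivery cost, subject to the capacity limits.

Open {P3, P4}; cheapest assignment that respects the capacities:
  P3 (cap 18, load 18): #2, #3, #5 — cost 3×9 + 12×8 + 3×4 = 135
  P4 (cap 24, load 23): #1, #4, #6 — cost 9×7 + 4×3 + 10×8 = 155
  Shipping 290, fixed 146 → total 436.
  Any other capacity-feasible assignment to {P3, P4} ships for at least 290.
Compare {P2, P3, P4}: its best feasible assignment gives total 478.
Compare {P1, P4}: its best feasible assignment gives total 569.
Every other set of open sites that can feasibly serve all demand totals ≥ 478 even under its best assignment. Minimum: 436.

436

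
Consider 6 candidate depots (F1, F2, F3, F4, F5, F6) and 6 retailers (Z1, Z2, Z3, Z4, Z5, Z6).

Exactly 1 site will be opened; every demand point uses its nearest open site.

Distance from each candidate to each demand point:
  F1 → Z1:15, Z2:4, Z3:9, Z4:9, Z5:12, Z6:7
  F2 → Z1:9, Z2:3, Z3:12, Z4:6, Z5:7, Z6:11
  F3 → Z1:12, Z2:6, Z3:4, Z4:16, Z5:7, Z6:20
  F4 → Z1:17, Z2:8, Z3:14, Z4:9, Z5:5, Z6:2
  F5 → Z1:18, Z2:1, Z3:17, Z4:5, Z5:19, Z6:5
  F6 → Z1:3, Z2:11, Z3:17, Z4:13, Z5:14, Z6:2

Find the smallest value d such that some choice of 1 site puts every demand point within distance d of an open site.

Open {F2}.
  Farthest demand point is Z3 at distance 12 (to F2); all others are ≤ 12.
With {F1} the worst case is 15.
With {F4} the worst case is 17.
No size-1 selection achieves below 12.

12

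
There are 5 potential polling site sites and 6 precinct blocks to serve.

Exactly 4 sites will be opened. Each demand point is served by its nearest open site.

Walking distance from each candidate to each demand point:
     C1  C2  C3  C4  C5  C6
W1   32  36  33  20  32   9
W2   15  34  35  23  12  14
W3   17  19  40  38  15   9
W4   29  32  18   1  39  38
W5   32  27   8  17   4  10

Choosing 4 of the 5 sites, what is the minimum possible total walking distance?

56

Open {W2, W3, W4, W5}.
  C1→W2 15, C2→W3 19, C3→W5 8, C4→W4 1, C5→W5 4, C6→W3 9  ⇒ total 56.
Compare {W1, W3, W4, W5}: total 58.
Compare {W1, W2, W4, W5}: total 64.
No size-4 selection does better; minimum is 56.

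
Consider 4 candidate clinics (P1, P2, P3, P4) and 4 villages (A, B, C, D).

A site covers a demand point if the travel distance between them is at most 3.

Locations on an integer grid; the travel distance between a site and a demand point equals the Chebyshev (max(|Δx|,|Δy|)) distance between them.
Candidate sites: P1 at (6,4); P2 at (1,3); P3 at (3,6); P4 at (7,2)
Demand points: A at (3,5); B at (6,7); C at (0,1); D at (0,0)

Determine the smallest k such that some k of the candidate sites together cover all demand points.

2

Coverage sets (demand points within 3 of each site):
  P1: {A, B}
  P2: {A, C, D}
  P3: {A, B}
  P4: {}
No single site covers all 4 demand points.
But {P1, P2} covers everything, so the minimum is 2.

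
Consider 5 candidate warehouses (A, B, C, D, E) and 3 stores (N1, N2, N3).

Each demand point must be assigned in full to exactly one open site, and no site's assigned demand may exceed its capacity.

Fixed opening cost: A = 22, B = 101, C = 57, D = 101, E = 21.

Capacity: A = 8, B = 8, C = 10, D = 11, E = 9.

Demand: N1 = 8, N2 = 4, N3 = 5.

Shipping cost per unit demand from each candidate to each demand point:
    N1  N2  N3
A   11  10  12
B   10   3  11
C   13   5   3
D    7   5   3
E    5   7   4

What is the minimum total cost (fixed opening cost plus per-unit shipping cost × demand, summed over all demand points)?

Open {C, E}; cheapest assignment that respects the capacities:
  C (cap 10, load 9): N2, N3 — cost 4×5 + 5×3 = 35
  E (cap 9, load 8): N1 — cost 8×5 = 40
  Shipping 75, fixed 78 → total 153.
  Any other capacity-feasible assignment to {C, E} ships for at least 75.
Compare {A, C, E}: its best feasible assignment gives total 175.
Compare {A, E}: its best feasible assignment gives total 179.
Every other set of open sites that can feasibly serve all demand totals ≥ 175 even under its best assignment. Minimum: 153.

153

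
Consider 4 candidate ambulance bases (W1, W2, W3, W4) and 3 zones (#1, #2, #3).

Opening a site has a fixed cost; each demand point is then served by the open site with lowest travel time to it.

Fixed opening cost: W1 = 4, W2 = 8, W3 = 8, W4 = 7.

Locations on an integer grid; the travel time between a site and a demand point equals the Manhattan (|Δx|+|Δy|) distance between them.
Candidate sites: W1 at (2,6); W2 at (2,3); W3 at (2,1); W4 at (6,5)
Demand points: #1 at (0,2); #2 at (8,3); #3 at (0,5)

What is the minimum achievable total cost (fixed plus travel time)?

21

Open {W2}: assign each demand point to its cheapest open site.
  #1→W2 3, #2→W2 6, #3→W2 4
  travel time 13, fixed 8 → total 21.
Compare {W1}: travel time 18 + fixed 4 = 22.
Compare {W1, W2}: travel time 12 + fixed 12 = 24.
Compare {W1, W4}: travel time 13 + fixed 11 = 24.
All other subsets cost ≥ 22. Minimum total cost: 21.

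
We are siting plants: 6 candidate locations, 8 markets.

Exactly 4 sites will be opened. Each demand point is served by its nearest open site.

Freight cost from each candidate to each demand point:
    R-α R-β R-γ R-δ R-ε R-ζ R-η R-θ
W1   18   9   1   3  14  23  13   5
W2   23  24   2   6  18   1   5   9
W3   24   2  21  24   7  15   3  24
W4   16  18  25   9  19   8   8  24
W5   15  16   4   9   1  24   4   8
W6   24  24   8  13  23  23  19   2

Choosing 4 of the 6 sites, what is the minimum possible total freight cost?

Open {W1, W2, W3, W5}.
  R-α→W5 15, R-β→W3 2, R-γ→W1 1, R-δ→W1 3, R-ε→W5 1, R-ζ→W2 1, R-η→W3 3, R-θ→W1 5  ⇒ total 31.
Compare {W2, W3, W5, W6}: total 32.
Compare {W1, W2, W5, W6}: total 36.
No size-4 selection does better; minimum is 31.

31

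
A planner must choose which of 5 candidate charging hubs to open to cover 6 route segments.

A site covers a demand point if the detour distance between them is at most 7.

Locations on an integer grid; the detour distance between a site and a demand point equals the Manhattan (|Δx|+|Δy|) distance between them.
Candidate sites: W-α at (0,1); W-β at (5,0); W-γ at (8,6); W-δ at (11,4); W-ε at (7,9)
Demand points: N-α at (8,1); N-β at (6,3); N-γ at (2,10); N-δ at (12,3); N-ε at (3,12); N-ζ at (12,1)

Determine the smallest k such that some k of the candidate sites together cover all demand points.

Coverage sets (demand points within 7 of each site):
  W-α: {}
  W-β: {N-α, N-β}
  W-γ: {N-α, N-β, N-δ}
  W-δ: {N-α, N-β, N-δ, N-ζ}
  W-ε: {N-β, N-γ, N-ε}
No single site covers all 6 demand points.
But {W-δ, W-ε} covers everything, so the minimum is 2.

2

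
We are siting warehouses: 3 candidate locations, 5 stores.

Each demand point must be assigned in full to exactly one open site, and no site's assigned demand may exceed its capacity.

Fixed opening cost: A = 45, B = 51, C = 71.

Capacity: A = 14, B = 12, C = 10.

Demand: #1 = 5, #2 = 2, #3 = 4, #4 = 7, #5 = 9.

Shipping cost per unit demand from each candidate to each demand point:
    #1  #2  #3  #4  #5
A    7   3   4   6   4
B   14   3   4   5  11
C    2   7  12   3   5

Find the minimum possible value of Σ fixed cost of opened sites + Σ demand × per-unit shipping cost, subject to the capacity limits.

270

Open {A, B, C}; cheapest assignment that respects the capacities:
  A (cap 14, load 13): #3, #5 — cost 4×4 + 9×4 = 52
  B (cap 12, load 9): #2, #4 — cost 2×3 + 7×5 = 41
  C (cap 10, load 5): #1 — cost 5×2 = 10
  Shipping 103, fixed 167 → total 270.
  Any other capacity-feasible assignment to {A, B, C} ships for at least 103.
Total demand is 27 and no other set of sites has combined capacity ≥ 27, so {A, B, C} is the only feasible choice of open sites. Minimum: 270.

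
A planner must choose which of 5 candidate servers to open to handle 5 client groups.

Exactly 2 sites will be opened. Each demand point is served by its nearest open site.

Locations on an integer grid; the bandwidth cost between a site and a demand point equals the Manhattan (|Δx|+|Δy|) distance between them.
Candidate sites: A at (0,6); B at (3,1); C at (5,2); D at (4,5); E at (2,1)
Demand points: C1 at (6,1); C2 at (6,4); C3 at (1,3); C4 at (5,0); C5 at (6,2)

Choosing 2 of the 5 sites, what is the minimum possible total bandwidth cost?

Open {C, E}.
  C1→C 2, C2→C 3, C3→E 3, C4→C 2, C5→C 1  ⇒ total 11.
Compare {A, C}: total 12.
Compare {B, C}: total 12.
No size-2 selection does better; minimum is 11.

11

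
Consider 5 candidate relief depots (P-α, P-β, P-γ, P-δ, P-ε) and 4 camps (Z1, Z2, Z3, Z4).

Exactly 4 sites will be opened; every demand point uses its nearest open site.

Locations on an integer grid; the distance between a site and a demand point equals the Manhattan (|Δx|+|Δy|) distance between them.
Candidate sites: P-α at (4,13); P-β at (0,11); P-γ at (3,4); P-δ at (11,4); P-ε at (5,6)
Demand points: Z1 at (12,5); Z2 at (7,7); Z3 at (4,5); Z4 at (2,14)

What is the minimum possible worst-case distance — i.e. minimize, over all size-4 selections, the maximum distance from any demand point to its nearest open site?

3

Open {P-α, P-β, P-δ, P-ε}.
  Farthest demand point is Z2 at distance 3 (to P-ε); all others are ≤ 3.
With {P-α, P-γ, P-δ, P-ε} the worst case is 3.
With {P-β, P-γ, P-δ, P-ε} the worst case is 5.
No size-4 selection achieves below 3.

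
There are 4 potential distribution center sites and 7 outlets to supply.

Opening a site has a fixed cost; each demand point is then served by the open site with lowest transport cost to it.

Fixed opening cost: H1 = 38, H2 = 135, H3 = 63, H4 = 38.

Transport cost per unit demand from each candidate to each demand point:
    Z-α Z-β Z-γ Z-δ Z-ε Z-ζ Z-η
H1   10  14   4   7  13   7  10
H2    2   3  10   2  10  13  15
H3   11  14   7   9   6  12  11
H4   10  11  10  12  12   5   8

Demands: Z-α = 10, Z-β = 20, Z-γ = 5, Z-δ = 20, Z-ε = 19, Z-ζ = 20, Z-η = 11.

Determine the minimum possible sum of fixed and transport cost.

693

Open {H2, H3, H4}: assign each demand point to its cheapest open site.
  Z-α→H2 10×2=20, Z-β→H2 20×3=60, Z-γ→H3 5×7=35, Z-δ→H2 20×2=40, Z-ε→H3 19×6=114, Z-ζ→H4 20×5=100, Z-η→H4 11×8=88
  transport cost 457, fixed 236 → total 693.
Compare {H1, H2, H3, H4}: transport cost 442 + fixed 274 = 716.
Compare {H2, H4}: transport cost 548 + fixed 173 = 721.
Compare {H1, H2, H4}: transport cost 518 + fixed 211 = 729.
All other subsets cost ≥ 716. Minimum total cost: 693.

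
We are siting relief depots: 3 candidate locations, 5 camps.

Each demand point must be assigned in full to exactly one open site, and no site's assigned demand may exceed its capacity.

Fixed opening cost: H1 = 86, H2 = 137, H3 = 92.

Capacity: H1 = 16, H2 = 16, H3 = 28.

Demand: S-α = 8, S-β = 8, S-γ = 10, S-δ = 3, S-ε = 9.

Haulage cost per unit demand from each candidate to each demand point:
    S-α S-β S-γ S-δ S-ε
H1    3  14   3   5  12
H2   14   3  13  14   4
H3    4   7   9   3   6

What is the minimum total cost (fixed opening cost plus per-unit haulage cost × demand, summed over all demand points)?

Open {H1, H3}; cheapest assignment that respects the capacities:
  H1 (cap 16, load 10): S-γ — cost 10×3 = 30
  H3 (cap 28, load 28): S-α, S-β, S-δ, S-ε — cost 8×4 + 8×7 + 3×3 + 9×6 = 151
  Shipping 181, fixed 178 → total 359.
  Any other capacity-feasible assignment to {H1, H3} ships for at least 181.
Compare {H1, H2, H3}: its best feasible assignment gives total 464.
Compare {H2, H3}: its best feasible assignment gives total 471.
Every other set of open sites that can feasibly serve all demand totals ≥ 464 even under its best assignment. Minimum: 359.

359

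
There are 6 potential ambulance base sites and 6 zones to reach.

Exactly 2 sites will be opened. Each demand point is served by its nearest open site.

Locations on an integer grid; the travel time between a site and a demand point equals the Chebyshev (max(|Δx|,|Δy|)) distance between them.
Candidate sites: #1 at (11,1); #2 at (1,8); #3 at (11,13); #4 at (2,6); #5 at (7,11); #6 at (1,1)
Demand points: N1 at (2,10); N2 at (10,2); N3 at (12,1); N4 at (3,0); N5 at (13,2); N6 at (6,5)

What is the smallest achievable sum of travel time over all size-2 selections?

Open {#1, #4}.
  N1→#4 4, N2→#1 1, N3→#1 1, N4→#4 6, N5→#1 2, N6→#4 4  ⇒ total 18.
Compare {#1, #2}: total 19.
Compare {#1, #6}: total 20.
No size-2 selection does better; minimum is 18.

18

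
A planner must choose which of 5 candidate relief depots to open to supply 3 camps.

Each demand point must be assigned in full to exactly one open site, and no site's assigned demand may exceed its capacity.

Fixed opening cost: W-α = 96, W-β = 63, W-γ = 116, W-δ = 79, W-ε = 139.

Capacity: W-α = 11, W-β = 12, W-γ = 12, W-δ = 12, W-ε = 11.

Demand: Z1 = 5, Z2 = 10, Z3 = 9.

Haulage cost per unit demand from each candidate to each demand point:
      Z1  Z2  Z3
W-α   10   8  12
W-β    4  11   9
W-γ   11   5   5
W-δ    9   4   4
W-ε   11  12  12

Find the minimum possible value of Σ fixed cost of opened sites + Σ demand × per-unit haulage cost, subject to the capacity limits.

363

Open {W-β, W-γ, W-δ}; cheapest assignment that respects the capacities:
  W-β (cap 12, load 5): Z1 — cost 5×4 = 20
  W-γ (cap 12, load 9): Z3 — cost 9×5 = 45
  W-δ (cap 12, load 10): Z2 — cost 10×4 = 40
  Shipping 105, fixed 258 → total 363.
  Any other capacity-feasible assignment to {W-β, W-γ, W-δ} ships for at least 105.
Compare {W-α, W-β, W-δ}: its best feasible assignment gives total 374.
Compare {W-α, W-β, W-γ}: its best feasible assignment gives total 420.
Every other set of open sites that can feasibly serve all demand totals ≥ 374 even under its best assignment. Minimum: 363.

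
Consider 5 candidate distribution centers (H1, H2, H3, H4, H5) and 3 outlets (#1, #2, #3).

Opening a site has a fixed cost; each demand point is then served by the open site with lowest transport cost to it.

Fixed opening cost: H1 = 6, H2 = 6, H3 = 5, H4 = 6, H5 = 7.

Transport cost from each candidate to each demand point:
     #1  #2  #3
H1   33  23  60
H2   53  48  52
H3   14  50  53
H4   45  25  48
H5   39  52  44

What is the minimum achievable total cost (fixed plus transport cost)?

98

Open {H3, H4}: assign each demand point to its cheapest open site.
  #1→H3 14, #2→H4 25, #3→H4 48
  transport cost 87, fixed 11 → total 98.
Compare {H1, H3, H5}: transport cost 81 + fixed 18 = 99.
Compare {H1, H3}: transport cost 90 + fixed 11 = 101.
Compare {H3, H4, H5}: transport cost 83 + fixed 18 = 101.
All other subsets cost ≥ 99. Minimum total cost: 98.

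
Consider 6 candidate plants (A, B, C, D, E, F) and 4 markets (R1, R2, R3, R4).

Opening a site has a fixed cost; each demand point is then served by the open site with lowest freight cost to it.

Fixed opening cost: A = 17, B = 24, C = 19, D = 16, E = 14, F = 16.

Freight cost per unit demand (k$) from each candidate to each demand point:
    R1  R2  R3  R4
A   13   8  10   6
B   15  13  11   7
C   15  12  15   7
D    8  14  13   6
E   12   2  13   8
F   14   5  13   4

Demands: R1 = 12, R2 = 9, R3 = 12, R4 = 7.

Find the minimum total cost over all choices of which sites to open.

323

Open {A, D, E}: assign each demand point to its cheapest open site.
  R1→D 12×8=96, R2→E 9×2=18, R3→A 12×10=120, R4→A 7×6=42
  freight cost 276, fixed 47 → total 323.
Compare {A, D, E, F}: freight cost 262 + fixed 63 = 325.
Compare {A, D, F}: freight cost 289 + fixed 49 = 338.
Compare {D, E}: freight cost 312 + fixed 30 = 342.
All other subsets cost ≥ 325. Minimum total cost: 323.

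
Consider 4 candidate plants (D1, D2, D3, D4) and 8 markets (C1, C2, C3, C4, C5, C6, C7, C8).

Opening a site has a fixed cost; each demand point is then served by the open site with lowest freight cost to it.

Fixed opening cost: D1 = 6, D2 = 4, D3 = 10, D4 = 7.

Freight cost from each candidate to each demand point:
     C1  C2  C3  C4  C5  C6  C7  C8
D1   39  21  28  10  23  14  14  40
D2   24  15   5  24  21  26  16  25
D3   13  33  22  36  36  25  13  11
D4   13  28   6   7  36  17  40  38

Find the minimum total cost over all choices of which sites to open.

122

Open {D1, D2, D3}: assign each demand point to its cheapest open site.
  C1→D3 13, C2→D2 15, C3→D2 5, C4→D1 10, C5→D2 21, C6→D1 14, C7→D3 13, C8→D3 11
  freight cost 102, fixed 20 → total 122.
Compare {D2, D3, D4}: freight cost 102 + fixed 21 = 123.
Compare {D1, D2, D3, D4}: freight cost 99 + fixed 27 = 126.
Compare {D2, D4}: freight cost 119 + fixed 11 = 130.
All other subsets cost ≥ 123. Minimum total cost: 122.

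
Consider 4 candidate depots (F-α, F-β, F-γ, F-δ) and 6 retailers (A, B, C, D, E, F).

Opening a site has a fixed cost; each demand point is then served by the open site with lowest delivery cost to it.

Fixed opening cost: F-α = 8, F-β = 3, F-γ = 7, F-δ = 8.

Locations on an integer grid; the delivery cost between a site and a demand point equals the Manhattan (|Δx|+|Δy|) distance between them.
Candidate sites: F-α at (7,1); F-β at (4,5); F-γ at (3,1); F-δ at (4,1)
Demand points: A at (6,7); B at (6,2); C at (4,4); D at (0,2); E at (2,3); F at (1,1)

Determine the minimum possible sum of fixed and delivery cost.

28

Open {F-β, F-γ}: assign each demand point to its cheapest open site.
  A→F-β 4, B→F-γ 4, C→F-β 1, D→F-γ 4, E→F-γ 3, F→F-γ 2
  delivery cost 18, fixed 10 → total 28.
Compare {F-β}: delivery cost 28 + fixed 3 = 31.
Compare {F-β, F-δ}: delivery cost 20 + fixed 11 = 31.
Compare {F-γ}: delivery cost 26 + fixed 7 = 33.
All other subsets cost ≥ 31. Minimum total cost: 28.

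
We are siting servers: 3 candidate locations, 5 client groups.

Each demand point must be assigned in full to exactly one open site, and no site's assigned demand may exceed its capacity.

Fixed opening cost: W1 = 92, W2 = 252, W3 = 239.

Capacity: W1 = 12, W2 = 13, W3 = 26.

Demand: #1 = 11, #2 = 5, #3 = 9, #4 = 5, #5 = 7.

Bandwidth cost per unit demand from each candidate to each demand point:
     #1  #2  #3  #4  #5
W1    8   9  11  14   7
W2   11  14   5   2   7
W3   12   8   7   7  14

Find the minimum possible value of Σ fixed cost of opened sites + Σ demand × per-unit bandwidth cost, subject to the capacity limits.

Open {W1, W3}; cheapest assignment that respects the capacities:
  W1 (cap 12, load 11): #1 — cost 11×8 = 88
  W3 (cap 26, load 26): #2, #3, #4, #5 — cost 5×8 + 9×7 + 5×7 + 7×14 = 236
  Shipping 324, fixed 331 → total 655.
  Any other capacity-feasible assignment to {W1, W3} ships for at least 324.
Compare {W2, W3}: its best feasible assignment gives total 785.
Compare {W1, W2, W3}: its best feasible assignment gives total 833.
Every other set of open sites that can feasibly serve all demand totals ≥ 785 even under its best assignment. Minimum: 655.

655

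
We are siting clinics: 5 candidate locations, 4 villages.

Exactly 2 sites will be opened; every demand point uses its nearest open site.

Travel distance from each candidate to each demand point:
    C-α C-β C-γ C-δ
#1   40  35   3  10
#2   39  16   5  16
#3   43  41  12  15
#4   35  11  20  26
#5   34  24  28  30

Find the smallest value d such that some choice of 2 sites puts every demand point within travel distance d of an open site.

34

Open {#1, #5}.
  Farthest demand point is C-α at travel distance 34 (to #5); all others are ≤ 34.
With {#2, #5} the worst case is 34.
With {#3, #5} the worst case is 34.
No size-2 selection achieves below 34.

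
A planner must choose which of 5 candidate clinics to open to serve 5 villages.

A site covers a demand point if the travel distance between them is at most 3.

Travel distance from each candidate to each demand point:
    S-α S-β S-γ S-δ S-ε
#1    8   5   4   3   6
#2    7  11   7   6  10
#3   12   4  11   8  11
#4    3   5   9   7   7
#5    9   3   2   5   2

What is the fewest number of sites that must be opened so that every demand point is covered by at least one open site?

Coverage sets (demand points within 3 of each site):
  #1: {S-δ}
  #2: {}
  #3: {}
  #4: {S-α}
  #5: {S-β, S-γ, S-ε}
No 2 sites suffice: every size-2 union leaves at least one demand point uncovered.
But {#1, #4, #5} covers everything, so the minimum is 3.

3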